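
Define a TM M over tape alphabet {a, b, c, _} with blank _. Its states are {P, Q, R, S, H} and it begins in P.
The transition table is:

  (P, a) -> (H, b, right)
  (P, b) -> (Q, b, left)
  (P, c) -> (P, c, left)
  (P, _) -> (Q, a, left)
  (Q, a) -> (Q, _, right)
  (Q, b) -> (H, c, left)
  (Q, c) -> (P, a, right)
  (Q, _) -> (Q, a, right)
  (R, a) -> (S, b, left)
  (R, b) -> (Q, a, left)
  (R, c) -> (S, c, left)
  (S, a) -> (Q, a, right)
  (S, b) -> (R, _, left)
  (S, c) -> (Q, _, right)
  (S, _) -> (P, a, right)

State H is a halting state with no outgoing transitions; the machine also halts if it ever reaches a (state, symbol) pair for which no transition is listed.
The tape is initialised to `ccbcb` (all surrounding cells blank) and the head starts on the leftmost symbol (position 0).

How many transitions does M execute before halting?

7

state=P head=0 tape=__[c]cbcb   (P,c)→(P,c,left)
state=P head=-1 tape=_[_]ccbcb   (P,_)→(Q,a,left)
state=Q head=-2 tape=[_]accbcb   (Q,_)→(Q,a,right)
state=Q head=-1 tape=a[a]ccbcb   (Q,a)→(Q,_,right)
state=Q head=0 tape=a_[c]cbcb   (Q,c)→(P,a,right)
state=P head=1 tape=a_a[c]bcb   (P,c)→(P,c,left)
state=P head=0 tape=a_[a]cbcb   (P,a)→(H,b,right)
state=H head=1 tape=a_b[c]bcb
M halts after 7 transitions.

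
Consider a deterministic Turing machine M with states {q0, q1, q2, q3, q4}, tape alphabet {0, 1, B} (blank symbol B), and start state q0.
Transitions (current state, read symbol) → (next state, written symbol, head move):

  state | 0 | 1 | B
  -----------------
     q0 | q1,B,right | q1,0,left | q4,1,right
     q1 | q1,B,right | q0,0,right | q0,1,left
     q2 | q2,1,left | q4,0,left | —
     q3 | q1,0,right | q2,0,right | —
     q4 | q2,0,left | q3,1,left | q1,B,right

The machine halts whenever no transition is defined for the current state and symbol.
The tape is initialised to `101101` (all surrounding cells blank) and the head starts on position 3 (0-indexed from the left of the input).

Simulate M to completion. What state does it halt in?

q0 | 101[1]01BBB   read 1 → write 0, move left, go to q1
q1 | 10[1]001BBB   read 1 → write 0, move right, go to q0
q0 | 100[0]01BBB   read 0 → write B, move right, go to q1
q1 | 100B[0]1BBB   read 0 → write B, move right, go to q1
q1 | 100BB[1]BBB   read 1 → write 0, move right, go to q0
q0 | 100BB0[B]BB   read B → write 1, move right, go to q4
q4 | 100BB01[B]B   read B → write B, move right, go to q1
q1 | 100BB01B[B]   read B → write 1, move left, go to q0
q0 | 100BB01[B]1   read B → write 1, move right, go to q4
q4 | 100BB011[1]   read 1 → write 1, move left, go to q3
q3 | 100BB01[1]1   read 1 → write 0, move right, go to q2
q2 | 100BB010[1]   read 1 → write 0, move left, go to q4
q4 | 100BB01[0]0   read 0 → write 0, move left, go to q2
q2 | 100BB0[1]00   read 1 → write 0, move left, go to q4
q4 | 100BB[0]000   read 0 → write 0, move left, go to q2
q2 | 100B[B]0000
No transition is defined for (q2, B); M halts in state q2.

q2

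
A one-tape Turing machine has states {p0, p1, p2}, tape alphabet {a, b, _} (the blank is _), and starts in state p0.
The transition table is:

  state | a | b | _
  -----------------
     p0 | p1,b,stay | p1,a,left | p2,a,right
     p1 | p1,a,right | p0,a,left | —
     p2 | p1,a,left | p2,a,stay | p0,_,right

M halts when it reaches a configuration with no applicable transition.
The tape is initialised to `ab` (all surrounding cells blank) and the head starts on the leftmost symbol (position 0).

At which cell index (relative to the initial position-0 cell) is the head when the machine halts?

2

state=p0 head=0 tape=__[a]b_   (p0,a)→(p1,b,stay)
state=p1 head=0 tape=__[b]b_   (p1,b)→(p0,a,left)
state=p0 head=-1 tape=_[_]ab_   (p0,_)→(p2,a,right)
state=p2 head=0 tape=_a[a]b_   (p2,a)→(p1,a,left)
state=p1 head=-1 tape=_[a]ab_   (p1,a)→(p1,a,right)
state=p1 head=0 tape=_a[a]b_   (p1,a)→(p1,a,right)
state=p1 head=1 tape=_aa[b]_   (p1,b)→(p0,a,left)
state=p0 head=0 tape=_a[a]a_   (p0,a)→(p1,b,stay)
state=p1 head=0 tape=_a[b]a_   (p1,b)→(p0,a,left)
state=p0 head=-1 tape=_[a]aa_   (p0,a)→(p1,b,stay)
state=p1 head=-1 tape=_[b]aa_   (p1,b)→(p0,a,left)
state=p0 head=-2 tape=[_]aaa_   (p0,_)→(p2,a,right)
state=p2 head=-1 tape=a[a]aa_   (p2,a)→(p1,a,left)
state=p1 head=-2 tape=[a]aaa_   (p1,a)→(p1,a,right)
state=p1 head=-1 tape=a[a]aa_   (p1,a)→(p1,a,right)
state=p1 head=0 tape=aa[a]a_   (p1,a)→(p1,a,right)
state=p1 head=1 tape=aaa[a]_   (p1,a)→(p1,a,right)
state=p1 head=2 tape=aaaa[_]
At halt the head is at cell 2.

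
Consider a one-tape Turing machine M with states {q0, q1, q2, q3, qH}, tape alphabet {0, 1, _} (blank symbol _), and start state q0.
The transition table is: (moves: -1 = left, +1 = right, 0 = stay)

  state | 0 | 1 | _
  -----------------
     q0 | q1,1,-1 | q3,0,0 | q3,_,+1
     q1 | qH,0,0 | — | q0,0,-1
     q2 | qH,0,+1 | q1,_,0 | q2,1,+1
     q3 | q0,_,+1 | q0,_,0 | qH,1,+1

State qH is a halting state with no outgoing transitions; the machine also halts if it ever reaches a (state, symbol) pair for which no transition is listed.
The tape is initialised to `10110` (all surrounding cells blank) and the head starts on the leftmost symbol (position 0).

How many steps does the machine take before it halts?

state=q0 head=0 tape=_[1]0110___   (q0,1)→(q3,0,0)
state=q3 head=0 tape=_[0]0110___   (q3,0)→(q0,_,+1)
state=q0 head=1 tape=__[0]110___   (q0,0)→(q1,1,-1)
state=q1 head=0 tape=_[_]1110___   (q1,_)→(q0,0,-1)
state=q0 head=-1 tape=[_]01110___   (q0,_)→(q3,_,+1)
state=q3 head=0 tape=_[0]1110___   (q3,0)→(q0,_,+1)
state=q0 head=1 tape=__[1]110___   (q0,1)→(q3,0,0)
state=q3 head=1 tape=__[0]110___   (q3,0)→(q0,_,+1)
state=q0 head=2 tape=___[1]10___   (q0,1)→(q3,0,0)
state=q3 head=2 tape=___[0]10___   (q3,0)→(q0,_,+1)
state=q0 head=3 tape=____[1]0___   (q0,1)→(q3,0,0)
state=q3 head=3 tape=____[0]0___   (q3,0)→(q0,_,+1)
state=q0 head=4 tape=_____[0]___   (q0,0)→(q1,1,-1)
state=q1 head=3 tape=____[_]1___   (q1,_)→(q0,0,-1)
state=q0 head=2 tape=___[_]01___   (q0,_)→(q3,_,+1)
state=q3 head=3 tape=____[0]1___   (q3,0)→(q0,_,+1)
state=q0 head=4 tape=_____[1]___   (q0,1)→(q3,0,0)
state=q3 head=4 tape=_____[0]___   (q3,0)→(q0,_,+1)
state=q0 head=5 tape=______[_]__   (q0,_)→(q3,_,+1)
state=q3 head=6 tape=_______[_]_   (q3,_)→(qH,1,+1)
state=qH head=7 tape=_______1[_]
M halts after 20 transitions.

20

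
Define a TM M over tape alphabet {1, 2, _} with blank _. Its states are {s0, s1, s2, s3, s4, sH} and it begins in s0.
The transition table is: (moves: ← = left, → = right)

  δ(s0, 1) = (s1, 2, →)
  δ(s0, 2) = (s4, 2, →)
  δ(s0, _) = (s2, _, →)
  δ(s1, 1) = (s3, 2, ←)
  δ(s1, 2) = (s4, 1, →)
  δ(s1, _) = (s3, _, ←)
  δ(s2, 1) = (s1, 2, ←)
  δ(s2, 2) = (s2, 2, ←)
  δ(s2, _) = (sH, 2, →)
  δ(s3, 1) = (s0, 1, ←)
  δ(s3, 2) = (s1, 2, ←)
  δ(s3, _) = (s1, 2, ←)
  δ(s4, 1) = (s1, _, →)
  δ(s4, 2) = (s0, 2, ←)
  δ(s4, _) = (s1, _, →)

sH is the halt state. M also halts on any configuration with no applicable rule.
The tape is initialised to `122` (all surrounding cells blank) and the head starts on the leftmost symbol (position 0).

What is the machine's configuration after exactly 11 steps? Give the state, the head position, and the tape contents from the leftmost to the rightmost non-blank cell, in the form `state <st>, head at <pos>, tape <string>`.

s0 | [1]22__   read 1 → write 2, move →, go to s1
s1 | 2[2]2__   read 2 → write 1, move →, go to s4
s4 | 21[2]__   read 2 → write 2, move ←, go to s0
s0 | 2[1]2__   read 1 → write 2, move →, go to s1
s1 | 22[2]__   read 2 → write 1, move →, go to s4
s4 | 221[_]_   read _ → write _, move →, go to s1
s1 | 221_[_]   read _ → write _, move ←, go to s3
s3 | 221[_]_   read _ → write 2, move ←, go to s1
s1 | 22[1]2_   read 1 → write 2, move ←, go to s3
s3 | 2[2]22_   read 2 → write 2, move ←, go to s1
s1 | [2]222_   read 2 → write 1, move →, go to s4
s4 | 1[2]22_
After 11 steps: state s4, head at 1, tape 1222.

state s4, head at 1, tape 1222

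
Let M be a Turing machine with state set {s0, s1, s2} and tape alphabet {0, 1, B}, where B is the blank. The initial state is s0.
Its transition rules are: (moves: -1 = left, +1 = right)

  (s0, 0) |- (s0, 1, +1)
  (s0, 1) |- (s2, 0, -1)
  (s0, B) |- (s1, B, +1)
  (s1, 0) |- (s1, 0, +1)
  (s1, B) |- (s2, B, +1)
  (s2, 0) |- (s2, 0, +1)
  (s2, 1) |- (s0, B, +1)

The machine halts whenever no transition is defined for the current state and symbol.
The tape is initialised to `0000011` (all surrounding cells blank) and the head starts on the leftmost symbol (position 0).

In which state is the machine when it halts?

state=s0 head=0 tape=[0]000011BBB   (s0,0)→(s0,1,+1)
state=s0 head=1 tape=1[0]00011BBB   (s0,0)→(s0,1,+1)
state=s0 head=2 tape=11[0]0011BBB   (s0,0)→(s0,1,+1)
state=s0 head=3 tape=111[0]011BBB   (s0,0)→(s0,1,+1)
state=s0 head=4 tape=1111[0]11BBB   (s0,0)→(s0,1,+1)
state=s0 head=5 tape=11111[1]1BBB   (s0,1)→(s2,0,-1)
state=s2 head=4 tape=1111[1]01BBB   (s2,1)→(s0,B,+1)
state=s0 head=5 tape=1111B[0]1BBB   (s0,0)→(s0,1,+1)
state=s0 head=6 tape=1111B1[1]BBB   (s0,1)→(s2,0,-1)
state=s2 head=5 tape=1111B[1]0BBB   (s2,1)→(s0,B,+1)
state=s0 head=6 tape=1111BB[0]BBB   (s0,0)→(s0,1,+1)
state=s0 head=7 tape=1111BB1[B]BB   (s0,B)→(s1,B,+1)
state=s1 head=8 tape=1111BB1B[B]B   (s1,B)→(s2,B,+1)
state=s2 head=9 tape=1111BB1BB[B]
No transition is defined for (s2, B); M halts in state s2.

s2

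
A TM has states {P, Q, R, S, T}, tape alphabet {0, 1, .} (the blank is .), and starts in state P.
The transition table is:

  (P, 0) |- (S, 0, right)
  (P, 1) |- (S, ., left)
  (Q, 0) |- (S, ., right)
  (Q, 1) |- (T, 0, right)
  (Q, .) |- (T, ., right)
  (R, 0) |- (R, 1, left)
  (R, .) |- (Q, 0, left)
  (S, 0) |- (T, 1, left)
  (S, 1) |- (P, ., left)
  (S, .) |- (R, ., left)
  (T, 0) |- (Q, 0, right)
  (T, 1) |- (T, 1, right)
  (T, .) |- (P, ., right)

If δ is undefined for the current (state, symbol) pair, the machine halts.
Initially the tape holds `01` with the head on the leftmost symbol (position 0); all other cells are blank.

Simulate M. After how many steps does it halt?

10

P | ..[0]1.   read 0 → write 0, move right, go to S
S | ..0[1].   read 1 → write ., move left, go to P
P | ..[0]..   read 0 → write 0, move right, go to S
S | ..0[.].   read . → write ., move left, go to R
R | ..[0]..   read 0 → write 1, move left, go to R
R | .[.]1..   read . → write 0, move left, go to Q
Q | [.]01..   read . → write ., move right, go to T
T | .[0]1..   read 0 → write 0, move right, go to Q
Q | .0[1]..   read 1 → write 0, move right, go to T
T | .00[.].   read . → write ., move right, go to P
P | .00.[.]
M halts after 10 transitions.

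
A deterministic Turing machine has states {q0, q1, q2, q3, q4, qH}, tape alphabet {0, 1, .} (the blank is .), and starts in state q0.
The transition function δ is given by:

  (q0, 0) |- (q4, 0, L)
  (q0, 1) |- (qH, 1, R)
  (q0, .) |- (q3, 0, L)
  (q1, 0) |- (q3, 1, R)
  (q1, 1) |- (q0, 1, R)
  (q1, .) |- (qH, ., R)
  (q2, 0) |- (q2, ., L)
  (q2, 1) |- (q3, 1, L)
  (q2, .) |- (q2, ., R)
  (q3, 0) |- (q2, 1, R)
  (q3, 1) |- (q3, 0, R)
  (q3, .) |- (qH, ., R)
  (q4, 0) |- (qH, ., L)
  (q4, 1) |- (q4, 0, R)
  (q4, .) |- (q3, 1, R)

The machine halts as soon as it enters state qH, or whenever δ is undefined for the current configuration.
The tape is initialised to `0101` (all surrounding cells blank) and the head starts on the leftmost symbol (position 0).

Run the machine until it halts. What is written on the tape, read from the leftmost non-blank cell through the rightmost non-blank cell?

q0 | .[0]101..   read 0 → write 0, move L, go to q4
q4 | [.]0101..   read . → write 1, move R, go to q3
q3 | 1[0]101..   read 0 → write 1, move R, go to q2
q2 | 11[1]01..   read 1 → write 1, move L, go to q3
q3 | 1[1]101..   read 1 → write 0, move R, go to q3
q3 | 10[1]01..   read 1 → write 0, move R, go to q3
q3 | 100[0]1..   read 0 → write 1, move R, go to q2
q2 | 1001[1]..   read 1 → write 1, move L, go to q3
q3 | 100[1]1..   read 1 → write 0, move R, go to q3
q3 | 1000[1]..   read 1 → write 0, move R, go to q3
q3 | 10000[.].   read . → write ., move R, go to qH
qH | 10000.[.]
The non-blank tape span at halt is 10000.

10000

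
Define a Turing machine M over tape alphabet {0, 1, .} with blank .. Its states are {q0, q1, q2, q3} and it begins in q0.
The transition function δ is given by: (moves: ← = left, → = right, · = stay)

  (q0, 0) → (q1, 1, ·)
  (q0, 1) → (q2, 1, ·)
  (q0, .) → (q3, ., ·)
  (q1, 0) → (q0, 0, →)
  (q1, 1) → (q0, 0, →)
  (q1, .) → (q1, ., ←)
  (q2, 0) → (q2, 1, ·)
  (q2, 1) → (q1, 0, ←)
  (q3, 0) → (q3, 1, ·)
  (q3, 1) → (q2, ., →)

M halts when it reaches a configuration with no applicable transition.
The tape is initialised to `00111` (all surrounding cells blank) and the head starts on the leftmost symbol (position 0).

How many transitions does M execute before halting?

q0 | [0]0111.   read 0 → write 1, move ·, go to q1
q1 | [1]0111.   read 1 → write 0, move →, go to q0
q0 | 0[0]111.   read 0 → write 1, move ·, go to q1
q1 | 0[1]111.   read 1 → write 0, move →, go to q0
q0 | 00[1]11.   read 1 → write 1, move ·, go to q2
q2 | 00[1]11.   read 1 → write 0, move ←, go to q1
q1 | 0[0]011.   read 0 → write 0, move →, go to q0
q0 | 00[0]11.   read 0 → write 1, move ·, go to q1
q1 | 00[1]11.   read 1 → write 0, move →, go to q0
q0 | 000[1]1.   read 1 → write 1, move ·, go to q2
q2 | 000[1]1.   read 1 → write 0, move ←, go to q1
q1 | 00[0]01.   read 0 → write 0, move →, go to q0
q0 | 000[0]1.   read 0 → write 1, move ·, go to q1
q1 | 000[1]1.   read 1 → write 0, move →, go to q0
q0 | 0000[1].   read 1 → write 1, move ·, go to q2
q2 | 0000[1].   read 1 → write 0, move ←, go to q1
q1 | 000[0]0.   read 0 → write 0, move →, go to q0
q0 | 0000[0].   read 0 → write 1, move ·, go to q1
q1 | 0000[1].   read 1 → write 0, move →, go to q0
q0 | 00000[.]   read . → write ., move ·, go to q3
q3 | 00000[.]
M halts after 20 transitions.

20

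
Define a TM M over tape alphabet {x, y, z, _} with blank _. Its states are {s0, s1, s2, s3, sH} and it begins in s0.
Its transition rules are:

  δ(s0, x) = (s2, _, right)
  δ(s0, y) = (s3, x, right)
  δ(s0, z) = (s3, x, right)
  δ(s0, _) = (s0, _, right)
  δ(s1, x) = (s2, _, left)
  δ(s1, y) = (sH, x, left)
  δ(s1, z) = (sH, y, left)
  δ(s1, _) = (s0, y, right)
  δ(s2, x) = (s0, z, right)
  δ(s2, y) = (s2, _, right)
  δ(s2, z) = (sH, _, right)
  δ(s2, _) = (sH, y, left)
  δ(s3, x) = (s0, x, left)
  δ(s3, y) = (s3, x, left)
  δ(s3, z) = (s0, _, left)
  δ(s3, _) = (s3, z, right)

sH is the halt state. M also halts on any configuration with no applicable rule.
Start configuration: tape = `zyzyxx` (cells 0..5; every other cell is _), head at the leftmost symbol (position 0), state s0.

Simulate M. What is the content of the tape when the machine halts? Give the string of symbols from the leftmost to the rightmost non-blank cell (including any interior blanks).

z_z_y

state=s0 head=0 tape=_[z]yzyxx_   (s0,z)→(s3,x,right)
state=s3 head=1 tape=_x[y]zyxx_   (s3,y)→(s3,x,left)
state=s3 head=0 tape=_[x]xzyxx_   (s3,x)→(s0,x,left)
state=s0 head=-1 tape=[_]xxzyxx_   (s0,_)→(s0,_,right)
state=s0 head=0 tape=_[x]xzyxx_   (s0,x)→(s2,_,right)
state=s2 head=1 tape=__[x]zyxx_   (s2,x)→(s0,z,right)
state=s0 head=2 tape=__z[z]yxx_   (s0,z)→(s3,x,right)
state=s3 head=3 tape=__zx[y]xx_   (s3,y)→(s3,x,left)
state=s3 head=2 tape=__z[x]xxx_   (s3,x)→(s0,x,left)
state=s0 head=1 tape=__[z]xxxx_   (s0,z)→(s3,x,right)
state=s3 head=2 tape=__x[x]xxx_   (s3,x)→(s0,x,left)
state=s0 head=1 tape=__[x]xxxx_   (s0,x)→(s2,_,right)
state=s2 head=2 tape=___[x]xxx_   (s2,x)→(s0,z,right)
state=s0 head=3 tape=___z[x]xx_   (s0,x)→(s2,_,right)
state=s2 head=4 tape=___z_[x]x_   (s2,x)→(s0,z,right)
state=s0 head=5 tape=___z_z[x]_   (s0,x)→(s2,_,right)
state=s2 head=6 tape=___z_z_[_]   (s2,_)→(sH,y,left)
state=sH head=5 tape=___z_z[_]y
The non-blank tape span at halt is z_z_y.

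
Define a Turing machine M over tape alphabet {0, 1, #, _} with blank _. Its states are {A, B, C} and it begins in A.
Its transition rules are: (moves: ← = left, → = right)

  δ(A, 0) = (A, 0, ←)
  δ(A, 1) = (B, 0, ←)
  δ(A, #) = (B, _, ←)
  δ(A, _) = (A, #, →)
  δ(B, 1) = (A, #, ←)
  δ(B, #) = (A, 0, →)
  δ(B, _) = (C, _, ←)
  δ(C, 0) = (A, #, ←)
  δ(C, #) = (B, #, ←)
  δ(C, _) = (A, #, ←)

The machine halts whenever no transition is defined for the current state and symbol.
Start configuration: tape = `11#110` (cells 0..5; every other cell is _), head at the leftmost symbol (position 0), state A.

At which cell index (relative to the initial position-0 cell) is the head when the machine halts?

-2

A | ___[1]1#110   read 1 → write 0, move ←, go to B
B | __[_]01#110   read _ → write _, move ←, go to C
C | _[_]_01#110   read _ → write #, move ←, go to A
A | [_]#_01#110   read _ → write #, move →, go to A
A | #[#]_01#110   read # → write _, move ←, go to B
B | [#]__01#110   read # → write 0, move →, go to A
A | 0[_]_01#110   read _ → write #, move →, go to A
A | 0#[_]01#110   read _ → write #, move →, go to A
A | 0##[0]1#110   read 0 → write 0, move ←, go to A
A | 0#[#]01#110   read # → write _, move ←, go to B
B | 0[#]_01#110   read # → write 0, move →, go to A
A | 00[_]01#110   read _ → write #, move →, go to A
A | 00#[0]1#110   read 0 → write 0, move ←, go to A
A | 00[#]01#110   read # → write _, move ←, go to B
B | 0[0]_01#110
At halt the head is at cell -2.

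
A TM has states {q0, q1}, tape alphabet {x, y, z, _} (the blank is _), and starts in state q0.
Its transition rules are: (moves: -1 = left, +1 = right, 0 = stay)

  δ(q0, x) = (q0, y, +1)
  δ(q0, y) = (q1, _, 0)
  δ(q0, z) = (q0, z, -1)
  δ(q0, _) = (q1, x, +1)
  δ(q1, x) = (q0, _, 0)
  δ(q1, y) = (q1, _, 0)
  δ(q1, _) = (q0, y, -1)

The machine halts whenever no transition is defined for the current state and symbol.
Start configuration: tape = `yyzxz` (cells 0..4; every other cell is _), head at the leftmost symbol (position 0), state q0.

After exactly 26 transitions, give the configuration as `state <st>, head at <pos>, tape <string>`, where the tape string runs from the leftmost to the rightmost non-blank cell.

state=q0 head=0 tape=____[y]yzxz   (q0,y)→(q1,_,0)
state=q1 head=0 tape=____[_]yzxz   (q1,_)→(q0,y,-1)
state=q0 head=-1 tape=___[_]yyzxz   (q0,_)→(q1,x,+1)
state=q1 head=0 tape=___x[y]yzxz   (q1,y)→(q1,_,0)
state=q1 head=0 tape=___x[_]yzxz   (q1,_)→(q0,y,-1)
state=q0 head=-1 tape=___[x]yyzxz   (q0,x)→(q0,y,+1)
state=q0 head=0 tape=___y[y]yzxz   (q0,y)→(q1,_,0)
state=q1 head=0 tape=___y[_]yzxz   (q1,_)→(q0,y,-1)
state=q0 head=-1 tape=___[y]yyzxz   (q0,y)→(q1,_,0)
state=q1 head=-1 tape=___[_]yyzxz   (q1,_)→(q0,y,-1)
state=q0 head=-2 tape=__[_]yyyzxz   (q0,_)→(q1,x,+1)
state=q1 head=-1 tape=__x[y]yyzxz   (q1,y)→(q1,_,0)
state=q1 head=-1 tape=__x[_]yyzxz   (q1,_)→(q0,y,-1)
state=q0 head=-2 tape=__[x]yyyzxz   (q0,x)→(q0,y,+1)
state=q0 head=-1 tape=__y[y]yyzxz   (q0,y)→(q1,_,0)
state=q1 head=-1 tape=__y[_]yyzxz   (q1,_)→(q0,y,-1)
state=q0 head=-2 tape=__[y]yyyzxz   (q0,y)→(q1,_,0)
state=q1 head=-2 tape=__[_]yyyzxz   (q1,_)→(q0,y,-1)
state=q0 head=-3 tape=_[_]yyyyzxz   (q0,_)→(q1,x,+1)
state=q1 head=-2 tape=_x[y]yyyzxz   (q1,y)→(q1,_,0)
state=q1 head=-2 tape=_x[_]yyyzxz   (q1,_)→(q0,y,-1)
state=q0 head=-3 tape=_[x]yyyyzxz   (q0,x)→(q0,y,+1)
state=q0 head=-2 tape=_y[y]yyyzxz   (q0,y)→(q1,_,0)
state=q1 head=-2 tape=_y[_]yyyzxz   (q1,_)→(q0,y,-1)
state=q0 head=-3 tape=_[y]yyyyzxz   (q0,y)→(q1,_,0)
state=q1 head=-3 tape=_[_]yyyyzxz   (q1,_)→(q0,y,-1)
state=q0 head=-4 tape=[_]yyyyyzxz
After 26 steps: state q0, head at -4, tape yyyyyzxz.

state q0, head at -4, tape yyyyyzxz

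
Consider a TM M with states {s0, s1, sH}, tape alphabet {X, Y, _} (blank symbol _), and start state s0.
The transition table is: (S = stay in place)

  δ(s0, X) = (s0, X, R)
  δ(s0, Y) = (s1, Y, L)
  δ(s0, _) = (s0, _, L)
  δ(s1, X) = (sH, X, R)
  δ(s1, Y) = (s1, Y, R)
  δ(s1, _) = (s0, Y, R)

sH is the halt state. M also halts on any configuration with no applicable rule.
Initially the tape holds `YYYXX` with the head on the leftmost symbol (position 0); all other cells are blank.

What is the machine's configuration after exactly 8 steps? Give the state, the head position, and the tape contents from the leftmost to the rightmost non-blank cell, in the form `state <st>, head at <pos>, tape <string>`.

s0 | _[Y]YYXX   read Y → write Y, move L, go to s1
s1 | [_]YYYXX   read _ → write Y, move R, go to s0
s0 | Y[Y]YYXX   read Y → write Y, move L, go to s1
s1 | [Y]YYYXX   read Y → write Y, move R, go to s1
s1 | Y[Y]YYXX   read Y → write Y, move R, go to s1
s1 | YY[Y]YXX   read Y → write Y, move R, go to s1
s1 | YYY[Y]XX   read Y → write Y, move R, go to s1
s1 | YYYY[X]X   read X → write X, move R, go to sH
sH | YYYYX[X]
After 8 steps: state sH, head at 4, tape YYYYXX.

state sH, head at 4, tape YYYYXX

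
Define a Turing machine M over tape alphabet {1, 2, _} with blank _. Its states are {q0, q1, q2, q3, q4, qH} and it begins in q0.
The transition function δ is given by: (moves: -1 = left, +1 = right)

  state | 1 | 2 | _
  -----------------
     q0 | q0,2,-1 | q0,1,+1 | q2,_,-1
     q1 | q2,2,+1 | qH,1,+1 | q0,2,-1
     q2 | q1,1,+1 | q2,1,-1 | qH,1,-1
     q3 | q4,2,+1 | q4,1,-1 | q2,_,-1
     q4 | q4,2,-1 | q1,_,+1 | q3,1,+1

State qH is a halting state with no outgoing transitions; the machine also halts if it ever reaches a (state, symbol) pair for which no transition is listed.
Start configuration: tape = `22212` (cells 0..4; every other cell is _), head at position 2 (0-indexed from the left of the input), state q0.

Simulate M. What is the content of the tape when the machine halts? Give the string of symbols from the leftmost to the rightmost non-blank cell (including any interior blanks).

1_2222222

q0 | ___22[2]12__   read 2 → write 1, move +1, go to q0
q0 | ___221[1]2__   read 1 → write 2, move -1, go to q0
q0 | ___22[1]22__   read 1 → write 2, move -1, go to q0
q0 | ___2[2]222__   read 2 → write 1, move +1, go to q0
q0 | ___21[2]22__   read 2 → write 1, move +1, go to q0
q0 | ___211[2]2__   read 2 → write 1, move +1, go to q0
q0 | ___2111[2]__   read 2 → write 1, move +1, go to q0
q0 | ___21111[_]_   read _ → write _, move -1, go to q2
q2 | ___2111[1]__   read 1 → write 1, move +1, go to q1
q1 | ___21111[_]_   read _ → write 2, move -1, go to q0
q0 | ___2111[1]2_   read 1 → write 2, move -1, go to q0
q0 | ___211[1]22_   read 1 → write 2, move -1, go to q0
q0 | ___21[1]222_   read 1 → write 2, move -1, go to q0
q0 | ___2[1]2222_   read 1 → write 2, move -1, go to q0
q0 | ___[2]22222_   read 2 → write 1, move +1, go to q0
q0 | ___1[2]2222_   read 2 → write 1, move +1, go to q0
q0 | ___11[2]222_   read 2 → write 1, move +1, go to q0
q0 | ___111[2]22_   read 2 → write 1, move +1, go to q0
q0 | ___1111[2]2_   read 2 → write 1, move +1, go to q0
q0 | ___11111[2]_   read 2 → write 1, move +1, go to q0
q0 | ___111111[_]   read _ → write _, move -1, go to q2
q2 | ___11111[1]_   read 1 → write 1, move +1, go to q1
q1 | ___111111[_]   read _ → write 2, move -1, go to q0
q0 | ___11111[1]2   read 1 → write 2, move -1, go to q0
q0 | ___1111[1]22   read 1 → write 2, move -1, go to q0
q0 | ___111[1]222   read 1 → write 2, move -1, go to q0
q0 | ___11[1]2222   read 1 → write 2, move -1, go to q0
q0 | ___1[1]22222   read 1 → write 2, move -1, go to q0
q0 | ___[1]222222   read 1 → write 2, move -1, go to q0
q0 | __[_]2222222   read _ → write _, move -1, go to q2
q2 | _[_]_2222222   read _ → write 1, move -1, go to qH
qH | [_]1_2222222
The non-blank tape span at halt is 1_2222222.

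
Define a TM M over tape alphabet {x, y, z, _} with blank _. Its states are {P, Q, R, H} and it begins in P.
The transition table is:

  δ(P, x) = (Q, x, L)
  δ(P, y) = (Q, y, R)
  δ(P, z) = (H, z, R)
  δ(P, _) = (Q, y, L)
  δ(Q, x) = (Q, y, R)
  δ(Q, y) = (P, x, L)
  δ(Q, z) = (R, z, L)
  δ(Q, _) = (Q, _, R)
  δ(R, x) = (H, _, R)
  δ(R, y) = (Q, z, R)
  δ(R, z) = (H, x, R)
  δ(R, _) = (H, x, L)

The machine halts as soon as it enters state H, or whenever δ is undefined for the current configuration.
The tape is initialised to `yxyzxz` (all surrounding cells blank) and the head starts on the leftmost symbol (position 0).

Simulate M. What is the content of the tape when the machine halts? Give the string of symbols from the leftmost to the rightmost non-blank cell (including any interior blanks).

state=P head=0 tape=[y]xyzxz   (P,y)→(Q,y,R)
state=Q head=1 tape=y[x]yzxz   (Q,x)→(Q,y,R)
state=Q head=2 tape=yy[y]zxz   (Q,y)→(P,x,L)
state=P head=1 tape=y[y]xzxz   (P,y)→(Q,y,R)
state=Q head=2 tape=yy[x]zxz   (Q,x)→(Q,y,R)
state=Q head=3 tape=yyy[z]xz   (Q,z)→(R,z,L)
state=R head=2 tape=yy[y]zxz   (R,y)→(Q,z,R)
state=Q head=3 tape=yyz[z]xz   (Q,z)→(R,z,L)
state=R head=2 tape=yy[z]zxz   (R,z)→(H,x,R)
state=H head=3 tape=yyx[z]xz
The non-blank tape span at halt is yyxzxz.

yyxzxz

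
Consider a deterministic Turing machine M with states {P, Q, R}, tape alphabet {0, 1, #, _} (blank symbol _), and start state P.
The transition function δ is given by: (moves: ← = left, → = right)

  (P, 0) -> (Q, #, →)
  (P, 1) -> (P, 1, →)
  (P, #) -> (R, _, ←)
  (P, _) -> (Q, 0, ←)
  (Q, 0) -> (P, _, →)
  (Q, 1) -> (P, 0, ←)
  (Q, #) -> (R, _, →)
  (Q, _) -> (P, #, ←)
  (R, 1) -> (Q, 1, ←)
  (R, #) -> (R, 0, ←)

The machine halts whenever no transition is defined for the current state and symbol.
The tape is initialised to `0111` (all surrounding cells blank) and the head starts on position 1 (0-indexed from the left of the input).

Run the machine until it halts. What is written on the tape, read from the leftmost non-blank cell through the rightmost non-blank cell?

P | 0[1]11__   read 1 → write 1, move →, go to P
P | 01[1]1__   read 1 → write 1, move →, go to P
P | 011[1]__   read 1 → write 1, move →, go to P
P | 0111[_]_   read _ → write 0, move ←, go to Q
Q | 011[1]0_   read 1 → write 0, move ←, go to P
P | 01[1]00_   read 1 → write 1, move →, go to P
P | 011[0]0_   read 0 → write #, move →, go to Q
Q | 011#[0]_   read 0 → write _, move →, go to P
P | 011#_[_]   read _ → write 0, move ←, go to Q
Q | 011#[_]0   read _ → write #, move ←, go to P
P | 011[#]#0   read # → write _, move ←, go to R
R | 01[1]_#0   read 1 → write 1, move ←, go to Q
Q | 0[1]1_#0   read 1 → write 0, move ←, go to P
P | [0]01_#0   read 0 → write #, move →, go to Q
Q | #[0]1_#0   read 0 → write _, move →, go to P
P | #_[1]_#0   read 1 → write 1, move →, go to P
P | #_1[_]#0   read _ → write 0, move ←, go to Q
Q | #_[1]0#0   read 1 → write 0, move ←, go to P
P | #[_]00#0   read _ → write 0, move ←, go to Q
Q | [#]000#0   read # → write _, move →, go to R
R | _[0]00#0
The non-blank tape span at halt is 000#0.

000#0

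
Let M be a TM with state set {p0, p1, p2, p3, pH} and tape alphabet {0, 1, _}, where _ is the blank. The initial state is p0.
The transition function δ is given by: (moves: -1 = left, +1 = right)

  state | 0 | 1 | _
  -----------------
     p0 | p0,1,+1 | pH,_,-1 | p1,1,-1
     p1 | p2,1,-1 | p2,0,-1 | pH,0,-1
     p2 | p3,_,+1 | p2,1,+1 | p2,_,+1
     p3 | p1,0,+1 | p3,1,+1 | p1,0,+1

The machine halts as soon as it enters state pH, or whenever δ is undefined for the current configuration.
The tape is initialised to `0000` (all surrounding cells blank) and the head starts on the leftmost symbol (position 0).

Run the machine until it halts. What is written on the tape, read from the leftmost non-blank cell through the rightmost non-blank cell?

p0 | [0]000___   read 0 → write 1, move +1, go to p0
p0 | 1[0]00___   read 0 → write 1, move +1, go to p0
p0 | 11[0]0___   read 0 → write 1, move +1, go to p0
p0 | 111[0]___   read 0 → write 1, move +1, go to p0
p0 | 1111[_]__   read _ → write 1, move -1, go to p1
p1 | 111[1]1__   read 1 → write 0, move -1, go to p2
p2 | 11[1]01__   read 1 → write 1, move +1, go to p2
p2 | 111[0]1__   read 0 → write _, move +1, go to p3
p3 | 111_[1]__   read 1 → write 1, move +1, go to p3
p3 | 111_1[_]_   read _ → write 0, move +1, go to p1
p1 | 111_10[_]   read _ → write 0, move -1, go to pH
pH | 111_1[0]0
The non-blank tape span at halt is 111_100.

111_100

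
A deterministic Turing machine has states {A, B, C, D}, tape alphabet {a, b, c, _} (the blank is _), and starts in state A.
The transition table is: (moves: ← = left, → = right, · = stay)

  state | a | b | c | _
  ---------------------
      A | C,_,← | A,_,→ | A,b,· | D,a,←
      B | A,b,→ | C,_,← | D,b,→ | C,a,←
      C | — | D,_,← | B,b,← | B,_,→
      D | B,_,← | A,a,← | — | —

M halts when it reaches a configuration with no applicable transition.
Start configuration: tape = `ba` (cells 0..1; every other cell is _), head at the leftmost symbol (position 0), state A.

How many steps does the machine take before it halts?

state=A head=0 tape=_[b]a_   (A,b)→(A,_,→)
state=A head=1 tape=__[a]_   (A,a)→(C,_,←)
state=C head=0 tape=_[_]__   (C,_)→(B,_,→)
state=B head=1 tape=__[_]_   (B,_)→(C,a,←)
state=C head=0 tape=_[_]a_   (C,_)→(B,_,→)
state=B head=1 tape=__[a]_   (B,a)→(A,b,→)
state=A head=2 tape=__b[_]   (A,_)→(D,a,←)
state=D head=1 tape=__[b]a   (D,b)→(A,a,←)
state=A head=0 tape=_[_]aa   (A,_)→(D,a,←)
state=D head=-1 tape=[_]aaa
M halts after 9 transitions.

9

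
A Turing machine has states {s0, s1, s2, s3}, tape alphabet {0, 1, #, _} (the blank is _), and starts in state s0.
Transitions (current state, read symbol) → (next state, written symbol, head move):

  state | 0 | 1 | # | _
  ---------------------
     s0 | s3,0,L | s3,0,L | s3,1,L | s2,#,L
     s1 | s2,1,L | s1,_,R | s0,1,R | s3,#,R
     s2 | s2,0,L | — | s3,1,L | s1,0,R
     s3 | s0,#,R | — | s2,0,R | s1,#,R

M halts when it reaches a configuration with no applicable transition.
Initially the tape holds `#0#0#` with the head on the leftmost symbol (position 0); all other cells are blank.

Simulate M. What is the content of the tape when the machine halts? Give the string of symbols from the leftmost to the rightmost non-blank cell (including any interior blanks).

state=s0 head=0 tape=_[#]0#0#   (s0,#)→(s3,1,L)
state=s3 head=-1 tape=[_]10#0#   (s3,_)→(s1,#,R)
state=s1 head=0 tape=#[1]0#0#   (s1,1)→(s1,_,R)
state=s1 head=1 tape=#_[0]#0#   (s1,0)→(s2,1,L)
state=s2 head=0 tape=#[_]1#0#   (s2,_)→(s1,0,R)
state=s1 head=1 tape=#0[1]#0#   (s1,1)→(s1,_,R)
state=s1 head=2 tape=#0_[#]0#   (s1,#)→(s0,1,R)
state=s0 head=3 tape=#0_1[0]#   (s0,0)→(s3,0,L)
state=s3 head=2 tape=#0_[1]0#
The non-blank tape span at halt is #0_10#.

#0_10#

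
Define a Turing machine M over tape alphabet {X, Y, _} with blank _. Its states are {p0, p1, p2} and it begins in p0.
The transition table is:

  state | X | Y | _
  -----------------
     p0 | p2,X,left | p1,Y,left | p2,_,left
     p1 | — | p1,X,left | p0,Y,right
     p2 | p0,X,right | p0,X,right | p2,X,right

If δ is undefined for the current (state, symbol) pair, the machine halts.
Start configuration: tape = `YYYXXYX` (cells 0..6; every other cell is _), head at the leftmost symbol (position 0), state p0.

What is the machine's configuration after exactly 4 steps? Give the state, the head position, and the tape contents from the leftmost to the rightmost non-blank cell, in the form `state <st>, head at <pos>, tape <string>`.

state p1, head at -2, tape XYYYXXYX

state=p0 head=0 tape=__[Y]YYXXYX   (p0,Y)→(p1,Y,left)
state=p1 head=-1 tape=_[_]YYYXXYX   (p1,_)→(p0,Y,right)
state=p0 head=0 tape=_Y[Y]YYXXYX   (p0,Y)→(p1,Y,left)
state=p1 head=-1 tape=_[Y]YYYXXYX   (p1,Y)→(p1,X,left)
state=p1 head=-2 tape=[_]XYYYXXYX
After 4 steps: state p1, head at -2, tape XYYYXXYX.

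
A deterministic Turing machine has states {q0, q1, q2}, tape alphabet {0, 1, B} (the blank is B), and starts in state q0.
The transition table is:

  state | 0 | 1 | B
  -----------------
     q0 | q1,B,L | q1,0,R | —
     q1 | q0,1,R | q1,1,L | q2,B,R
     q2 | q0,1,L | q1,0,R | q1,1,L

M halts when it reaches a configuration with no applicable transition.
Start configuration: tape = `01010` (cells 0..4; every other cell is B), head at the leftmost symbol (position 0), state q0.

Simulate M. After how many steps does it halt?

11

q0 | B[0]1010B   read 0 → write B, move L, go to q1
q1 | [B]B1010B   read B → write B, move R, go to q2
q2 | B[B]1010B   read B → write 1, move L, go to q1
q1 | [B]11010B   read B → write B, move R, go to q2
q2 | B[1]1010B   read 1 → write 0, move R, go to q1
q1 | B0[1]010B   read 1 → write 1, move L, go to q1
q1 | B[0]1010B   read 0 → write 1, move R, go to q0
q0 | B1[1]010B   read 1 → write 0, move R, go to q1
q1 | B10[0]10B   read 0 → write 1, move R, go to q0
q0 | B101[1]0B   read 1 → write 0, move R, go to q1
q1 | B1010[0]B   read 0 → write 1, move R, go to q0
q0 | B10101[B]
M halts after 11 transitions.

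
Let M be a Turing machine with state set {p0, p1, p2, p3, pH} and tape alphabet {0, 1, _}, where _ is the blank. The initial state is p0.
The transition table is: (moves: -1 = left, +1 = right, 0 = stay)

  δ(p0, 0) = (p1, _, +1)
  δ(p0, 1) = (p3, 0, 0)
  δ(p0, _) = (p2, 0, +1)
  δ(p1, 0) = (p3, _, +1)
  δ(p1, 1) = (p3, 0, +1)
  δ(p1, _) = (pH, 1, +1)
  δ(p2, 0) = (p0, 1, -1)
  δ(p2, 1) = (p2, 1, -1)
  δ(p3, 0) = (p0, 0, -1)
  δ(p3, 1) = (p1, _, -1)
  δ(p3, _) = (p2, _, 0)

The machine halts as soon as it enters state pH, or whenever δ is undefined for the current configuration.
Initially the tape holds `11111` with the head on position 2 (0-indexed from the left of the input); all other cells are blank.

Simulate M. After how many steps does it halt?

21

state=p0 head=2 tape=_11[1]11   (p0,1)→(p3,0,0)
state=p3 head=2 tape=_11[0]11   (p3,0)→(p0,0,-1)
state=p0 head=1 tape=_1[1]011   (p0,1)→(p3,0,0)
state=p3 head=1 tape=_1[0]011   (p3,0)→(p0,0,-1)
state=p0 head=0 tape=_[1]0011   (p0,1)→(p3,0,0)
state=p3 head=0 tape=_[0]0011   (p3,0)→(p0,0,-1)
state=p0 head=-1 tape=[_]00011   (p0,_)→(p2,0,+1)
state=p2 head=0 tape=0[0]0011   (p2,0)→(p0,1,-1)
state=p0 head=-1 tape=[0]10011   (p0,0)→(p1,_,+1)
state=p1 head=0 tape=_[1]0011   (p1,1)→(p3,0,+1)
state=p3 head=1 tape=_0[0]011   (p3,0)→(p0,0,-1)
state=p0 head=0 tape=_[0]0011   (p0,0)→(p1,_,+1)
state=p1 head=1 tape=__[0]011   (p1,0)→(p3,_,+1)
state=p3 head=2 tape=___[0]11   (p3,0)→(p0,0,-1)
state=p0 head=1 tape=__[_]011   (p0,_)→(p2,0,+1)
state=p2 head=2 tape=__0[0]11   (p2,0)→(p0,1,-1)
state=p0 head=1 tape=__[0]111   (p0,0)→(p1,_,+1)
state=p1 head=2 tape=___[1]11   (p1,1)→(p3,0,+1)
state=p3 head=3 tape=___0[1]1   (p3,1)→(p1,_,-1)
state=p1 head=2 tape=___[0]_1   (p1,0)→(p3,_,+1)
state=p3 head=3 tape=____[_]1   (p3,_)→(p2,_,0)
state=p2 head=3 tape=____[_]1
M halts after 21 transitions.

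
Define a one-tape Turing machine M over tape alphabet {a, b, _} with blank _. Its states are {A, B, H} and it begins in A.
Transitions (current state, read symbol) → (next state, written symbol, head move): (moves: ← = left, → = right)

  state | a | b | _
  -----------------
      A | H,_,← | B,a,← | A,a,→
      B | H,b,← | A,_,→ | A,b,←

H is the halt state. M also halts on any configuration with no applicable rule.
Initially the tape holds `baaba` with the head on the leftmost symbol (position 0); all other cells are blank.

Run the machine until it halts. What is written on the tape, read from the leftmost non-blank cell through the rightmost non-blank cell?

state=A head=0 tape=___[b]aaba   (A,b)→(B,a,←)
state=B head=-1 tape=__[_]aaaba   (B,_)→(A,b,←)
state=A head=-2 tape=_[_]baaaba   (A,_)→(A,a,→)
state=A head=-1 tape=_a[b]aaaba   (A,b)→(B,a,←)
state=B head=-2 tape=_[a]aaaaba   (B,a)→(H,b,←)
state=H head=-3 tape=[_]baaaaba
The non-blank tape span at halt is baaaaba.

baaaaba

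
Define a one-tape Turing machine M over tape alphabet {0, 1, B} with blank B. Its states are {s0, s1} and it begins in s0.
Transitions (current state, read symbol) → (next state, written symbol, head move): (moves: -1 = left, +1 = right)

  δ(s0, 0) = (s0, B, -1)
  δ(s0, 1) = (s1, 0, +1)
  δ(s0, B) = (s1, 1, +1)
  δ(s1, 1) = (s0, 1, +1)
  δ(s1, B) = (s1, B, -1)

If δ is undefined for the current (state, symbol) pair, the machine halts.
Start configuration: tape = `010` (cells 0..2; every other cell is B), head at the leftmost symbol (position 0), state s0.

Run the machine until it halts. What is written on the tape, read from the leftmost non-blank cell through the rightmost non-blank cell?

110

state=s0 head=0 tape=B[0]10   (s0,0)→(s0,B,-1)
state=s0 head=-1 tape=[B]B10   (s0,B)→(s1,1,+1)
state=s1 head=0 tape=1[B]10   (s1,B)→(s1,B,-1)
state=s1 head=-1 tape=[1]B10   (s1,1)→(s0,1,+1)
state=s0 head=0 tape=1[B]10   (s0,B)→(s1,1,+1)
state=s1 head=1 tape=11[1]0   (s1,1)→(s0,1,+1)
state=s0 head=2 tape=111[0]   (s0,0)→(s0,B,-1)
state=s0 head=1 tape=11[1]B   (s0,1)→(s1,0,+1)
state=s1 head=2 tape=110[B]   (s1,B)→(s1,B,-1)
state=s1 head=1 tape=11[0]B
The non-blank tape span at halt is 110.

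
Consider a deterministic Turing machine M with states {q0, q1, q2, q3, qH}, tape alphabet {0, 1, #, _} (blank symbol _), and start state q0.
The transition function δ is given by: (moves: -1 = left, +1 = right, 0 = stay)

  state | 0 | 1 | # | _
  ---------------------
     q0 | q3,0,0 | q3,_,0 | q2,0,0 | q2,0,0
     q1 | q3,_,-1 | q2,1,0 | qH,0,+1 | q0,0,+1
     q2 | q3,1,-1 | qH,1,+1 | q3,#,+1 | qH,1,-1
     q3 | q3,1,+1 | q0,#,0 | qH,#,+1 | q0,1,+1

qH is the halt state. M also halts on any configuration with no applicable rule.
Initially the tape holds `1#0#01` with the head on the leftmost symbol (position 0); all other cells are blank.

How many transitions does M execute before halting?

15

q0 | _[1]#0#01   read 1 → write _, move 0, go to q3
q3 | _[_]#0#01   read _ → write 1, move +1, go to q0
q0 | _1[#]0#01   read # → write 0, move 0, go to q2
q2 | _1[0]0#01   read 0 → write 1, move -1, go to q3
q3 | _[1]10#01   read 1 → write #, move 0, go to q0
q0 | _[#]10#01   read # → write 0, move 0, go to q2
q2 | _[0]10#01   read 0 → write 1, move -1, go to q3
q3 | [_]110#01   read _ → write 1, move +1, go to q0
q0 | 1[1]10#01   read 1 → write _, move 0, go to q3
q3 | 1[_]10#01   read _ → write 1, move +1, go to q0
q0 | 11[1]0#01   read 1 → write _, move 0, go to q3
q3 | 11[_]0#01   read _ → write 1, move +1, go to q0
q0 | 111[0]#01   read 0 → write 0, move 0, go to q3
q3 | 111[0]#01   read 0 → write 1, move +1, go to q3
q3 | 1111[#]01   read # → write #, move +1, go to qH
qH | 1111#[0]1
M halts after 15 transitions.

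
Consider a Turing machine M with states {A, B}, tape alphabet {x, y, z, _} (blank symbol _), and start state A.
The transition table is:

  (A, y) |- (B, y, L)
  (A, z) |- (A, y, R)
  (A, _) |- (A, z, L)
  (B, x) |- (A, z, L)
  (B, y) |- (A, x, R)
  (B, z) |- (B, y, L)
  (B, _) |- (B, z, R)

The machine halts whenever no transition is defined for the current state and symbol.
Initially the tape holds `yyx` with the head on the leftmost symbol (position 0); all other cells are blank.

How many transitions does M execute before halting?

19

state=A head=0 tape=__[y]yx   (A,y)→(B,y,L)
state=B head=-1 tape=_[_]yyx   (B,_)→(B,z,R)
state=B head=0 tape=_z[y]yx   (B,y)→(A,x,R)
state=A head=1 tape=_zx[y]x   (A,y)→(B,y,L)
state=B head=0 tape=_z[x]yx   (B,x)→(A,z,L)
state=A head=-1 tape=_[z]zyx   (A,z)→(A,y,R)
state=A head=0 tape=_y[z]yx   (A,z)→(A,y,R)
state=A head=1 tape=_yy[y]x   (A,y)→(B,y,L)
state=B head=0 tape=_y[y]yx   (B,y)→(A,x,R)
state=A head=1 tape=_yx[y]x   (A,y)→(B,y,L)
state=B head=0 tape=_y[x]yx   (B,x)→(A,z,L)
state=A head=-1 tape=_[y]zyx   (A,y)→(B,y,L)
state=B head=-2 tape=[_]yzyx   (B,_)→(B,z,R)
state=B head=-1 tape=z[y]zyx   (B,y)→(A,x,R)
state=A head=0 tape=zx[z]yx   (A,z)→(A,y,R)
state=A head=1 tape=zxy[y]x   (A,y)→(B,y,L)
state=B head=0 tape=zx[y]yx   (B,y)→(A,x,R)
state=A head=1 tape=zxx[y]x   (A,y)→(B,y,L)
state=B head=0 tape=zx[x]yx   (B,x)→(A,z,L)
state=A head=-1 tape=z[x]zyx
M halts after 19 transitions.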